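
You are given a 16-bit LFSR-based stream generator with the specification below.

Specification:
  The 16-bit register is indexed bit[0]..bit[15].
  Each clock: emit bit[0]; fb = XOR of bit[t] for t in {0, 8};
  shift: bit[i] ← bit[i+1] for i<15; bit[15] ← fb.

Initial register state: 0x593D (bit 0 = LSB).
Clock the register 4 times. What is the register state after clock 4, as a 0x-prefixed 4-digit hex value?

0x4593

reg_0 = 0x593D
clock 1: out=1, reg = 0x2C9E
clock 2: out=0, reg = 0x164F
clock 3: out=1, reg = 0x8B27
clock 4: out=1, reg = 0x4593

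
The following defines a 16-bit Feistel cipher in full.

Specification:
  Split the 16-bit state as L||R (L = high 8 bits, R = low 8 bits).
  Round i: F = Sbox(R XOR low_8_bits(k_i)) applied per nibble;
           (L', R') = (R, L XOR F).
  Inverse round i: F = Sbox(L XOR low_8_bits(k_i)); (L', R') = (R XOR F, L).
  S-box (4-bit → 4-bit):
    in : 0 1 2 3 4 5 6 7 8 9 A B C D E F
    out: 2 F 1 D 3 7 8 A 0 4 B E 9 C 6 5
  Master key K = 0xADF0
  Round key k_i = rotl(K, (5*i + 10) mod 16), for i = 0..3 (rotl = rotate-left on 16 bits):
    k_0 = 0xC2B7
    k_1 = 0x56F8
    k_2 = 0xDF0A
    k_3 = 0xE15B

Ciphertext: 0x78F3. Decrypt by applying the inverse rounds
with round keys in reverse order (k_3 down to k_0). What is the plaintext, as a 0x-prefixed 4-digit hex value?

s_0 = ciphertext = 0x78F3
s_1 = InvRound(s_0, k_3) = 0xEE78
s_2 = InvRound(s_1, k_2) = 0x1BEE
s_3 = InvRound(s_2, k_1) = 0x831B
s_4 = InvRound(s_3, k_0) = 0xC883

0xC883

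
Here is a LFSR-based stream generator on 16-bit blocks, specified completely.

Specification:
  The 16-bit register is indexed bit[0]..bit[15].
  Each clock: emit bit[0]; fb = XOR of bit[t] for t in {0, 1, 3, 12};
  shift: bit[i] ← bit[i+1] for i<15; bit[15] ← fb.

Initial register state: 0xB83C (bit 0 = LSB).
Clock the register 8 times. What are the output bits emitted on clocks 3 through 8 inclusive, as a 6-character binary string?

reg_0 = 0xB83C
clock 1: out=0, reg = 0x5C1E
clock 2: out=0, reg = 0xAE0F
clock 3: out=1, reg = 0xD707
clock 4: out=1, reg = 0xEB83
clock 5: out=1, reg = 0x75C1
clock 6: out=1, reg = 0x3AE0
clock 7: out=0, reg = 0x9D70
clock 8: out=0, reg = 0xCEB8

111100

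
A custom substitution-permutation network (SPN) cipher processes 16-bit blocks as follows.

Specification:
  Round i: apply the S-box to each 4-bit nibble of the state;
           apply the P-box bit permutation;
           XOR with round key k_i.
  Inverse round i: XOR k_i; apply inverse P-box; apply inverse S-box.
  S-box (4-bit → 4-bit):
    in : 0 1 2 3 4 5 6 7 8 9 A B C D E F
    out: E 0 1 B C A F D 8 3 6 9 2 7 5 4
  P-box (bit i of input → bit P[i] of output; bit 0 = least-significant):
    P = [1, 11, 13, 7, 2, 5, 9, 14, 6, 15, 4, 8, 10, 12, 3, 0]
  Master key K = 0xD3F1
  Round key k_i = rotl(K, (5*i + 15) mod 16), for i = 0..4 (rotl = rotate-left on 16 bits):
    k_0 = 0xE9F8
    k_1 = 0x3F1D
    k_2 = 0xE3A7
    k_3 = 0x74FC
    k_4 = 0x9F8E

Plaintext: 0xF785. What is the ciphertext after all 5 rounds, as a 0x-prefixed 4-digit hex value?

0x6FB9

s_0 = plaintext = 0xF785
s_1 = Round(s_0, k_0) = 0xA020
s_2 = Round(s_1, k_1) = 0x8681
s_3 = Round(s_2, k_2) = 0x22F6
s_4 = Round(s_3, k_3) = 0x5A3E
s_5 = Round(s_4, k_4) = 0x6FB9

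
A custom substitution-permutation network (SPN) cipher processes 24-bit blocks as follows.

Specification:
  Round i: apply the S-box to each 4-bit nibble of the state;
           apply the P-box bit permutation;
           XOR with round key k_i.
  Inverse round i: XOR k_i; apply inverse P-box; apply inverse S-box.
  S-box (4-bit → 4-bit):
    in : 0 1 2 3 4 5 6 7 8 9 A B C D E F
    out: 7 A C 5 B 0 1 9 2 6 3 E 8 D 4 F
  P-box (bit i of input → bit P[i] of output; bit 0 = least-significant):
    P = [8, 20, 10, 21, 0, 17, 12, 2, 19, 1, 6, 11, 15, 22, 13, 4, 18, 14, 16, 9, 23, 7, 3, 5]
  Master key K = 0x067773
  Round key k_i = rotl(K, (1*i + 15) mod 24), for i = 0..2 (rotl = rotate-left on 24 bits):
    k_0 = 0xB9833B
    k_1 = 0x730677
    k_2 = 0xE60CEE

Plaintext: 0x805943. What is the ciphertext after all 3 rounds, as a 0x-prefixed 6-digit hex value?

0xBE4DFA

s_0 = plaintext = 0x805943
s_1 = Round(s_0, k_0) = 0xBEC6FC
s_2 = Round(s_1, k_1) = 0x5816CA
s_3 = Round(s_2, k_2) = 0xBE4DFA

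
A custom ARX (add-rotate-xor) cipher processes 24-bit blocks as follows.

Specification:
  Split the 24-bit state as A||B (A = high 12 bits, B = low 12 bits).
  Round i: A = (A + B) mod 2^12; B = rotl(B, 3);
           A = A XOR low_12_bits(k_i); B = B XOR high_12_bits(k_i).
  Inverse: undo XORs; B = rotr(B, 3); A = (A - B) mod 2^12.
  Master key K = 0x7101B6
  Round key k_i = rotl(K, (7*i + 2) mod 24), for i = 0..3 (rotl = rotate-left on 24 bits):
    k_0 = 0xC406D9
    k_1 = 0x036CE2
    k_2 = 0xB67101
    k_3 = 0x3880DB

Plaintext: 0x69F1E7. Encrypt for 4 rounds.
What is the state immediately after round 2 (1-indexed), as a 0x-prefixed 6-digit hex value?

0xD35BF7

s_0 = plaintext = 0x69F1E7
s_1 = Round(s_0, k_0) = 0xE5F378
s_2 = Round(s_1, k_1) = 0xD35BF7
s_3 = Round(s_2, k_2) = 0x82D4DA
s_4 = Round(s_3, k_3) = 0xDDC55A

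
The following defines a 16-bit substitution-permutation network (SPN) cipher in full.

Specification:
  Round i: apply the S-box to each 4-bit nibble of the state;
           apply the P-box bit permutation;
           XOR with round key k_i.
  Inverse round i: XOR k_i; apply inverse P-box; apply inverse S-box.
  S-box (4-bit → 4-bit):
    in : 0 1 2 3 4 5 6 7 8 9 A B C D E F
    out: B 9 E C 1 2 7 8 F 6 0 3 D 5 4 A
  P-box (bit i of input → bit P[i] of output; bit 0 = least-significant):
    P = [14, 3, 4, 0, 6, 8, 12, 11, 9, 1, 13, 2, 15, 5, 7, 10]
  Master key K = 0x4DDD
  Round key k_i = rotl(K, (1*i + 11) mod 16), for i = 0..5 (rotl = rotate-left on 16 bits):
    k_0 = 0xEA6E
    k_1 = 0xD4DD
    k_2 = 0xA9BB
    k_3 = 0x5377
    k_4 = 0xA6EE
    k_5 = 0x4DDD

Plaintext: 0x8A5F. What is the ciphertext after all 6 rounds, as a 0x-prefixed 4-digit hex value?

s_0 = plaintext = 0x8A5F
s_1 = Round(s_0, k_0) = 0x6FC7
s_2 = Round(s_1, k_1) = 0x4C3A
s_3 = Round(s_2, k_2) = 0x13BF
s_4 = Round(s_3, k_3) = 0xF63A
s_5 = Round(s_4, k_4) = 0x98CC
s_6 = Round(s_5, k_5) = 0x372A

0x372A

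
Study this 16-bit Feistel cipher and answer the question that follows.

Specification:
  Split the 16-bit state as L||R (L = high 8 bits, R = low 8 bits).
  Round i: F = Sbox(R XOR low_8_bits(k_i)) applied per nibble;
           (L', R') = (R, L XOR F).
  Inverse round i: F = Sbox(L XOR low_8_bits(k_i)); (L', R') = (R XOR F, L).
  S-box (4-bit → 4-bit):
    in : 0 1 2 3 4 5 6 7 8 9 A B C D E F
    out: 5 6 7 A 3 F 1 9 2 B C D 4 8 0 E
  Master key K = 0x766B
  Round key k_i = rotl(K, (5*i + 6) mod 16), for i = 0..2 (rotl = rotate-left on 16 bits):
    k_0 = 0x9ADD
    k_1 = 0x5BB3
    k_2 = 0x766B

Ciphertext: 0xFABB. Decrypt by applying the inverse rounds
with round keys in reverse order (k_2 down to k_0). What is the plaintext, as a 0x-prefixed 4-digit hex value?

0xE42A

s_0 = ciphertext = 0xFABB
s_1 = InvRound(s_0, k_2) = 0x0DFA
s_2 = InvRound(s_1, k_1) = 0x2A0D
s_3 = InvRound(s_2, k_0) = 0xE42A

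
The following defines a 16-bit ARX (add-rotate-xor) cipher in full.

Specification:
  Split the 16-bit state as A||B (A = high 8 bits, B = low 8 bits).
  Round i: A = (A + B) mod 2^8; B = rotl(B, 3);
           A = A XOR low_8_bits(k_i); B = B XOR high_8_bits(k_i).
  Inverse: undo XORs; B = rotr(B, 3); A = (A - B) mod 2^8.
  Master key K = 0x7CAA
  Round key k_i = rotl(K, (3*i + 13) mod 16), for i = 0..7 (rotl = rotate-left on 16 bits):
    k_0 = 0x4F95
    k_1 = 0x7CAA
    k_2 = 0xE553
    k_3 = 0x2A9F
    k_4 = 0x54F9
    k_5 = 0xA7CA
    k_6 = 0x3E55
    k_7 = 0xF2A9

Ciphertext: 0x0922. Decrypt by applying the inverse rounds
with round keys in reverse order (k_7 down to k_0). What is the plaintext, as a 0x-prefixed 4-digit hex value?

0x5A28

s_0 = ciphertext = 0x0922
s_1 = InvRound(s_0, k_7) = 0x861A
s_2 = InvRound(s_1, k_6) = 0x4F84
s_3 = InvRound(s_2, k_5) = 0x2164
s_4 = InvRound(s_3, k_4) = 0xD206
s_5 = InvRound(s_4, k_3) = 0xC885
s_6 = InvRound(s_5, k_2) = 0x8F0C
s_7 = InvRound(s_6, k_1) = 0x170E
s_8 = InvRound(s_7, k_0) = 0x5A28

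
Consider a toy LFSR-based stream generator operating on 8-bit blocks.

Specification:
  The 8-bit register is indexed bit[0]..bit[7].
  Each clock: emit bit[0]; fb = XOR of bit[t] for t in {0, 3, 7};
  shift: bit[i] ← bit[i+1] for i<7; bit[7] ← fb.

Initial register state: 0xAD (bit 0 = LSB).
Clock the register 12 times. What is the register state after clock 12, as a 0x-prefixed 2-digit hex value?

0xF3

reg_0 = 0xAD
clock 1: out=1, reg = 0xD6
clock 2: out=0, reg = 0xEB
clock 3: out=1, reg = 0xF5
clock 4: out=1, reg = 0x7A
clock 5: out=0, reg = 0xBD
clock 6: out=1, reg = 0xDE
clock 7: out=0, reg = 0x6F
clock 8: out=1, reg = 0x37
clock 9: out=1, reg = 0x9B
clock 10: out=1, reg = 0xCD
clock 11: out=1, reg = 0xE6
clock 12: out=0, reg = 0xF3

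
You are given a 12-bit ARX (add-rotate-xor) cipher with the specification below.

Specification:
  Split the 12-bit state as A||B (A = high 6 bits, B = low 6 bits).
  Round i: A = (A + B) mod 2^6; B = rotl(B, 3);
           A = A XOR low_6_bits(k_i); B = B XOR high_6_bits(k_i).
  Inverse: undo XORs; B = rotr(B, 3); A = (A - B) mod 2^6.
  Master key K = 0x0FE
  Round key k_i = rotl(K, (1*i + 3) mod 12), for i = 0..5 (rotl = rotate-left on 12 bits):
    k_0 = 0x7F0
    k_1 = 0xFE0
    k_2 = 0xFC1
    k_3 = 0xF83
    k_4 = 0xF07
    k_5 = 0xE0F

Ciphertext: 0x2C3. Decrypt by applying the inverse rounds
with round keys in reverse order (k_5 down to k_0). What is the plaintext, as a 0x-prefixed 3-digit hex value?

s_0 = ciphertext = 0x2C3
s_1 = InvRound(s_0, k_5) = 0x95F
s_2 = InvRound(s_1, k_4) = 0x19C
s_3 = InvRound(s_2, k_3) = 0xC54
s_4 = InvRound(s_3, k_2) = 0x4DD
s_5 = InvRound(s_4, k_1) = 0x7D4
s_6 = InvRound(s_5, k_0) = 0x599

0x599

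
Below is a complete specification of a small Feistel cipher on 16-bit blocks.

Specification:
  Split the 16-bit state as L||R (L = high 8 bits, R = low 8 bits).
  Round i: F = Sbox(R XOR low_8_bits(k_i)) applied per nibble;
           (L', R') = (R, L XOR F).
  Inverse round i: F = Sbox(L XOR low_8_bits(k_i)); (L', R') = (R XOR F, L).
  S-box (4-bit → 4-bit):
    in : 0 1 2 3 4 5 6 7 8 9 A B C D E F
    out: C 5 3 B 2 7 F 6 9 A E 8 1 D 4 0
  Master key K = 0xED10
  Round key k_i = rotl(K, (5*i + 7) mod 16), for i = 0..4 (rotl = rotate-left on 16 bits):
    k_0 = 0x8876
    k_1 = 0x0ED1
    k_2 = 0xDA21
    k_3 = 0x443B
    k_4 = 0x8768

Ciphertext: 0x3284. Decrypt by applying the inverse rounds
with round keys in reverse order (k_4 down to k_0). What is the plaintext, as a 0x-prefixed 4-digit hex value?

0x6E65

s_0 = ciphertext = 0x3284
s_1 = InvRound(s_0, k_4) = 0xFA32
s_2 = InvRound(s_1, k_3) = 0x27FA
s_3 = InvRound(s_2, k_2) = 0x3527
s_4 = InvRound(s_3, k_1) = 0x6535
s_5 = InvRound(s_4, k_0) = 0x6E65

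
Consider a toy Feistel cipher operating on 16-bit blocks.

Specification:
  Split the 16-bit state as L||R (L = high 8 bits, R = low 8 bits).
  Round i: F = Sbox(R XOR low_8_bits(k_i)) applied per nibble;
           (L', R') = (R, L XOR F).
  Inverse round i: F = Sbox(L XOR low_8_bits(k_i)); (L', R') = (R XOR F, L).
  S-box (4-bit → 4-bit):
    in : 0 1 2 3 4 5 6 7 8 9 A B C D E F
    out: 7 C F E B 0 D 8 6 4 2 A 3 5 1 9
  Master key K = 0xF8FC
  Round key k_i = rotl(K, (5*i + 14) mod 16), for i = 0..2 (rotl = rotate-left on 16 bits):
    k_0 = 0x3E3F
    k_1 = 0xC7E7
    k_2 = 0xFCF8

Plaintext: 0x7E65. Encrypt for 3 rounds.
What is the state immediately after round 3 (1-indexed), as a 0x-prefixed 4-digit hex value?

s_0 = plaintext = 0x7E65
s_1 = Round(s_0, k_0) = 0x657C
s_2 = Round(s_1, k_1) = 0x7C2F
s_3 = Round(s_2, k_2) = 0x2F24

0x2F24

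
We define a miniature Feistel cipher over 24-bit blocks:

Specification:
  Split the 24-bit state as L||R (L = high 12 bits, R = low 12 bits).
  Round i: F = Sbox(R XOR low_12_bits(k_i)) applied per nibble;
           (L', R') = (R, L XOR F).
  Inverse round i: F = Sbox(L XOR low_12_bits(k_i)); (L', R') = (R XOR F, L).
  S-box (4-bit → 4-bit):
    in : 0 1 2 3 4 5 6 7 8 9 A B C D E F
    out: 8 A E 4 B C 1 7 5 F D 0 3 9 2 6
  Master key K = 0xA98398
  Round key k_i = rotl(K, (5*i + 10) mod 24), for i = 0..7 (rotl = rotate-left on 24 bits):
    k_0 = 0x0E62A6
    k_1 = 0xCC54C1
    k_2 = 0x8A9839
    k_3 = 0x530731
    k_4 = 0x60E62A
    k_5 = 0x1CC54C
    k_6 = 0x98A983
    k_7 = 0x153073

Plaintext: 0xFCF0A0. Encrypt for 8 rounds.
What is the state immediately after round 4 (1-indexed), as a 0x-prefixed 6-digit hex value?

0xA78549

s_0 = plaintext = 0xFCF0A0
s_1 = Round(s_0, k_0) = 0x0A014E
s_2 = Round(s_1, k_1) = 0x14ECF6
s_3 = Round(s_2, k_2) = 0xCF6A78
s_4 = Round(s_3, k_3) = 0xA78549
s_5 = Round(s_4, k_4) = 0x549E6C
s_6 = Round(s_5, k_5) = 0xE6C5A1
s_7 = Round(s_6, k_6) = 0x5A1D82
s_8 = Round(s_7, k_7) = 0xD82CCB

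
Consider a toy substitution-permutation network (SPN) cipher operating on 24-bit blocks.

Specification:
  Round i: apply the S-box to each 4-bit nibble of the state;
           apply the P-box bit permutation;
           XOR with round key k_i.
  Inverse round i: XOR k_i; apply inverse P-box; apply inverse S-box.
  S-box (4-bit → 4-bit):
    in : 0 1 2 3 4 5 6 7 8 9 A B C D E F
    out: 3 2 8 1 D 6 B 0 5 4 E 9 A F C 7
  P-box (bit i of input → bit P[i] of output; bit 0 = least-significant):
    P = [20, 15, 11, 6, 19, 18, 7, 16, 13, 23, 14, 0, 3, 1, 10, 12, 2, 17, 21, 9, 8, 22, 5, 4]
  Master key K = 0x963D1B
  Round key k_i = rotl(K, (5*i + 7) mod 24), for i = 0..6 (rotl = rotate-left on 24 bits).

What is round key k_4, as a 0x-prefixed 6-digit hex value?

0xB1E8DC

K = 0x963D1B
k_0 = rotl(K, (5*0+7) mod 24) = rotl(K, 7) = 0x1E8DCB
k_1 = rotl(K, (5*1+7) mod 24) = rotl(K, 12) = 0xD1B963
k_2 = rotl(K, (5*2+7) mod 24) = rotl(K, 17) = 0x372C7A
k_3 = rotl(K, (5*3+7) mod 24) = rotl(K, 22) = 0xE58F46
k_4 = rotl(K, (5*4+7) mod 24) = rotl(K, 3) = 0xB1E8DC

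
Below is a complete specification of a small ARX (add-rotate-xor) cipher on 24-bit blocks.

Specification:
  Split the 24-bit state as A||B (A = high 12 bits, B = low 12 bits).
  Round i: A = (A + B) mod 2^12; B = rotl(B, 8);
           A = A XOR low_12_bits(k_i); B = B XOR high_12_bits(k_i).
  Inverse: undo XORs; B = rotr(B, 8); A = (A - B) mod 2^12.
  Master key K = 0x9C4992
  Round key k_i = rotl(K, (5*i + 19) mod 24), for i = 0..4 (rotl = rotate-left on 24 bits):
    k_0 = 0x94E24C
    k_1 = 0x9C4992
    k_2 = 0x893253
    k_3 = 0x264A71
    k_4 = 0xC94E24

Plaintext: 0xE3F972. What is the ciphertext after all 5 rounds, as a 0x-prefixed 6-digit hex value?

0x3541F3

s_0 = plaintext = 0xE3F972
s_1 = Round(s_0, k_0) = 0x5FDBD9
s_2 = Round(s_1, k_1) = 0x844079
s_3 = Round(s_2, k_2) = 0xAEE194
s_4 = Round(s_3, k_3) = 0x6F367D
s_5 = Round(s_4, k_4) = 0x3541F3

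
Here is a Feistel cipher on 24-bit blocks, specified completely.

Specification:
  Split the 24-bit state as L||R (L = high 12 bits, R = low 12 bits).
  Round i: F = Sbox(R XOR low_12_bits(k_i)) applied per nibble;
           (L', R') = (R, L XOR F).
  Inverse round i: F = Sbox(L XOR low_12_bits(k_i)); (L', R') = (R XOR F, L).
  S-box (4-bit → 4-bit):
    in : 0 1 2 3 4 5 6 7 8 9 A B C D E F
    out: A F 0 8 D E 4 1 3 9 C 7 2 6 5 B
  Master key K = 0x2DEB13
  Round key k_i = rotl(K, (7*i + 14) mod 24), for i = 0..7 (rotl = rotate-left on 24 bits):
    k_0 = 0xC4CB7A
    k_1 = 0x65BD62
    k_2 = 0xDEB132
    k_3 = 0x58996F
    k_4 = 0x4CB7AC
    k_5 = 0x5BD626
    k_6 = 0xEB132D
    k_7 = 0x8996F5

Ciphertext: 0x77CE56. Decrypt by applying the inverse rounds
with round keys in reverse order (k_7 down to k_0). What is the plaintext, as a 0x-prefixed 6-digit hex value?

s_0 = ciphertext = 0x77CE56
s_1 = InvRound(s_0, k_7) = 0x16F77C
s_2 = InvRound(s_1, k_6) = 0x7AC16F
s_3 = InvRound(s_2, k_5) = 0xE537AC
s_4 = InvRound(s_3, k_4) = 0xE17E53
s_5 = InvRound(s_4, k_3) = 0xF40E17
s_6 = InvRound(s_5, k_2) = 0xB07F40
s_7 = InvRound(s_6, k_1) = 0xB0EB07
s_8 = InvRound(s_7, k_0) = 0x11AB0E

0x11AB0E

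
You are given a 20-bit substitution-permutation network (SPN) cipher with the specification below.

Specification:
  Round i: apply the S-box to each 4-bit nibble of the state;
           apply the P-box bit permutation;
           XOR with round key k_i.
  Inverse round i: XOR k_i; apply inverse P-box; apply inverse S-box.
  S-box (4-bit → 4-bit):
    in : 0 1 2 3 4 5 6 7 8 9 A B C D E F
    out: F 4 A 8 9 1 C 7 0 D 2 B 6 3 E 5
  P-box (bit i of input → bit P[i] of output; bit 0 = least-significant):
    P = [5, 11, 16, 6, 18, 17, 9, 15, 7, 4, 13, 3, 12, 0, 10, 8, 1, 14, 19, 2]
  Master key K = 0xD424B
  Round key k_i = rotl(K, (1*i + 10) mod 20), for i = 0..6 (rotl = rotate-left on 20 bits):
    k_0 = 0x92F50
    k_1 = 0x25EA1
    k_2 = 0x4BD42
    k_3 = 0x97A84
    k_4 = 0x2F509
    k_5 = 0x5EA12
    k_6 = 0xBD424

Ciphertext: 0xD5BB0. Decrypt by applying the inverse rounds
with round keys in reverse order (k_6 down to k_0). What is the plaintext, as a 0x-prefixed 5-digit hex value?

0x5CD9A

s_0 = ciphertext = 0xD5BB0
s_1 = InvRound(s_0, k_6) = 0x36D0A
s_2 = InvRound(s_1, k_5) = 0x86208
s_3 = InvRound(s_2, k_4) = 0x108E8
s_4 = InvRound(s_3, k_3) = 0xE5614
s_5 = InvRound(s_4, k_2) = 0x03CE2
s_6 = InvRound(s_5, k_1) = 0xDA1C3
s_7 = InvRound(s_6, k_0) = 0x5CD9A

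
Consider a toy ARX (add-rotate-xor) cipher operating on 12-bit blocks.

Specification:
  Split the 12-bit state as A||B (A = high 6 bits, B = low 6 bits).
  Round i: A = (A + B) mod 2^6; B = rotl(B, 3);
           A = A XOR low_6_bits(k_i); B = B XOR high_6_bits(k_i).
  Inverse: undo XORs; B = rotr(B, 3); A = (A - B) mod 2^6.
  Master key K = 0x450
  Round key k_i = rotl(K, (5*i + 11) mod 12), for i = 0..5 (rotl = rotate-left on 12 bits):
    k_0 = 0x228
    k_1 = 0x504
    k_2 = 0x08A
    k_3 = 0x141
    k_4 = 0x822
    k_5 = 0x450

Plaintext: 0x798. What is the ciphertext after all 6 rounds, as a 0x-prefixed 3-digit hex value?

s_0 = plaintext = 0x798
s_1 = Round(s_0, k_0) = 0x78B
s_2 = Round(s_1, k_1) = 0xB4D
s_3 = Round(s_2, k_2) = 0xC2B
s_4 = Round(s_3, k_3) = 0x698
s_5 = Round(s_4, k_4) = 0x423
s_6 = Round(s_5, k_5) = 0x8CD

0x8CD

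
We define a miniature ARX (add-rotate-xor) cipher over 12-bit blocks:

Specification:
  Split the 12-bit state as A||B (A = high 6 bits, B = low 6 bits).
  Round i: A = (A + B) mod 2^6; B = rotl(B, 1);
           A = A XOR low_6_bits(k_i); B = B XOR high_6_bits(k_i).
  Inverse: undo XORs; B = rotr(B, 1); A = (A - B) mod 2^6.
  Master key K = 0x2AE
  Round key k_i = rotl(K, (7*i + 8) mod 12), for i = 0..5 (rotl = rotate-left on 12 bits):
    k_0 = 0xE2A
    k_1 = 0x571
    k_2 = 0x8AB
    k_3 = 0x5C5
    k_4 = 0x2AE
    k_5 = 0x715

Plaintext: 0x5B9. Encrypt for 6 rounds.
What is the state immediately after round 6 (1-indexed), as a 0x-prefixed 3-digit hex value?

0x171

s_0 = plaintext = 0x5B9
s_1 = Round(s_0, k_0) = 0x94B
s_2 = Round(s_1, k_1) = 0x043
s_3 = Round(s_2, k_2) = 0xBE4
s_4 = Round(s_3, k_3) = 0x59E
s_5 = Round(s_4, k_4) = 0x6B6
s_6 = Round(s_5, k_5) = 0x171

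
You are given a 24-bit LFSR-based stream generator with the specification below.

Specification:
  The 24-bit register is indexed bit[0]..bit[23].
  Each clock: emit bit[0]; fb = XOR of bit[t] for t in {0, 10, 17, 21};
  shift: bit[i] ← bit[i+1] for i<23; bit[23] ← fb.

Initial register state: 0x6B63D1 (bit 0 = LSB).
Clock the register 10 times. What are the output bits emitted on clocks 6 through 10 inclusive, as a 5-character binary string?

01111

reg_0 = 0x6B63D1
clock 1: out=1, reg = 0xB5B1E8
clock 2: out=0, reg = 0xDAD8F4
clock 3: out=0, reg = 0xED6C7A
clock 4: out=0, reg = 0x76B63D
clock 5: out=1, reg = 0x3B5B1E
clock 6: out=0, reg = 0x1DAD8F
clock 7: out=1, reg = 0x0ED6C7
clock 8: out=1, reg = 0x876B63
clock 9: out=1, reg = 0x43B5B1
clock 10: out=1, reg = 0xA1DAD8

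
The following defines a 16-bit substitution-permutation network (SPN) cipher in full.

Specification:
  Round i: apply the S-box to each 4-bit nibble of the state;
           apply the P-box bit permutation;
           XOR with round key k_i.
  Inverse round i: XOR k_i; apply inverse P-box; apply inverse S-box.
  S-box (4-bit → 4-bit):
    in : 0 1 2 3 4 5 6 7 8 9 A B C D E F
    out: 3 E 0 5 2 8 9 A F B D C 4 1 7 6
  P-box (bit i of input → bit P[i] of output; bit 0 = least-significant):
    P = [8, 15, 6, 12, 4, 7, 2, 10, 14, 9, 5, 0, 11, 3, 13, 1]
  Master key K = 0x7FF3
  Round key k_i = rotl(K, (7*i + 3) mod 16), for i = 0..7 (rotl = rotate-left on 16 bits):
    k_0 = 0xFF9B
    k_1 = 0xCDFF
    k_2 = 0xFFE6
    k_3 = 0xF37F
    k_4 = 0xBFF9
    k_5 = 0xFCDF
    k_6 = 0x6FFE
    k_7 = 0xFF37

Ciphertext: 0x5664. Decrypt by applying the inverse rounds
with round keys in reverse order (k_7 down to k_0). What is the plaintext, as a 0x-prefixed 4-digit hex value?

0x8764

s_0 = ciphertext = 0x5664
s_1 = InvRound(s_0, k_7) = 0xA5DE
s_2 = InvRound(s_1, k_6) = 0xDE24
s_3 = InvRound(s_2, k_5) = 0x110C
s_4 = InvRound(s_3, k_4) = 0x318F
s_5 = InvRound(s_4, k_3) = 0x2E0F
s_6 = InvRound(s_5, k_2) = 0x4A48
s_7 = InvRound(s_6, k_1) = 0x5180
s_8 = InvRound(s_7, k_0) = 0x8764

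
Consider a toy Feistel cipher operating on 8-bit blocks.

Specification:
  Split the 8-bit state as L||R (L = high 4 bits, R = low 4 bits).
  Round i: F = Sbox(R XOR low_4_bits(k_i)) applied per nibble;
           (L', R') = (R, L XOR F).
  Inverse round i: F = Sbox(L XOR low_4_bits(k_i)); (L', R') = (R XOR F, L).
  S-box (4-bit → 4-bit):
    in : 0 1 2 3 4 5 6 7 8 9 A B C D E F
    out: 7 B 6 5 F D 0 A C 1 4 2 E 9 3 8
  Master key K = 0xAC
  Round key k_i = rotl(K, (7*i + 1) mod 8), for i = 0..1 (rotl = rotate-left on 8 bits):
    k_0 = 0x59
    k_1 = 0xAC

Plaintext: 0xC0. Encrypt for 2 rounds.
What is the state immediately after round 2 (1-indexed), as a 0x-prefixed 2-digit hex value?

s_0 = plaintext = 0xC0
s_1 = Round(s_0, k_0) = 0x0D
s_2 = Round(s_1, k_1) = 0xDB

0xDB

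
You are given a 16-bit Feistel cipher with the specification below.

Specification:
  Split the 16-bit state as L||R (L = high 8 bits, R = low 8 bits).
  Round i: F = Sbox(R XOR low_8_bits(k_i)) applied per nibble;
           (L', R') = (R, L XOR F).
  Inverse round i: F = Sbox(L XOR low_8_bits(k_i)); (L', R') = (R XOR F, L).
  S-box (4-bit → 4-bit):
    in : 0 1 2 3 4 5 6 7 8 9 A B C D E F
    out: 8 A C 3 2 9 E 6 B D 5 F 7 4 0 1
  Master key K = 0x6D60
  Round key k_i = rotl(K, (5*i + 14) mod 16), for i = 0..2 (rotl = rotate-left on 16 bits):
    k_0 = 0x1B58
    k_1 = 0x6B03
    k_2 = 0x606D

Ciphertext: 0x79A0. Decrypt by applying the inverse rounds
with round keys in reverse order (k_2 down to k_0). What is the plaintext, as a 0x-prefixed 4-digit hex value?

s_0 = ciphertext = 0x79A0
s_1 = InvRound(s_0, k_2) = 0x0279
s_2 = InvRound(s_1, k_1) = 0xF302
s_3 = InvRound(s_2, k_0) = 0x5DF3

0x5DF3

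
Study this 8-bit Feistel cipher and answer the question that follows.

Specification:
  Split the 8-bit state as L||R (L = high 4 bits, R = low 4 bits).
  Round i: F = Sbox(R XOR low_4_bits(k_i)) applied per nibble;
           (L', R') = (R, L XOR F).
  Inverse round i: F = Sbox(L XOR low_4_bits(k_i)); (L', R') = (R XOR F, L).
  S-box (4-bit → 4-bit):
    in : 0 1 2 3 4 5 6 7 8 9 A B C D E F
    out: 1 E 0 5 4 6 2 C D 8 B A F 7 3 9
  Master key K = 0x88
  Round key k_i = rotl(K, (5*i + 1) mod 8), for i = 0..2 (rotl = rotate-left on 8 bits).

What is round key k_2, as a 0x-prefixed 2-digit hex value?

K = 0x88
k_0 = rotl(K, (5*0+1) mod 8) = rotl(K, 1) = 0x11
k_1 = rotl(K, (5*1+1) mod 8) = rotl(K, 6) = 0x22
k_2 = rotl(K, (5*2+1) mod 8) = rotl(K, 3) = 0x44

0x44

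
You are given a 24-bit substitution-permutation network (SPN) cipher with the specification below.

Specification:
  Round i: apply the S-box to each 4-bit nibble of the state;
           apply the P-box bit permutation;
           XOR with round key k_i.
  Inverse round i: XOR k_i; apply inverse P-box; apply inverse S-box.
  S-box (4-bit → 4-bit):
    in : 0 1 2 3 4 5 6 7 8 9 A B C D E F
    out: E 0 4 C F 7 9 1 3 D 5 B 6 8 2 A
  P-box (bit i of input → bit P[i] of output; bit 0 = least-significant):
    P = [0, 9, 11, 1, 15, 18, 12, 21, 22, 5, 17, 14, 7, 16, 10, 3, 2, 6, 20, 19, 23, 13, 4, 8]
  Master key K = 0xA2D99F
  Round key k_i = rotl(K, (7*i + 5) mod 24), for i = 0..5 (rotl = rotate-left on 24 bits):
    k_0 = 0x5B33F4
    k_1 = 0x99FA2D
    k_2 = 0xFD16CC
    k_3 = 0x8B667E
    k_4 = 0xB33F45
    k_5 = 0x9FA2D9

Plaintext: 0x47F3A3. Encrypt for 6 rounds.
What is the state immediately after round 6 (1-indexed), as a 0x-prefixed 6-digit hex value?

s_0 = plaintext = 0x47F3A3
s_1 = Round(s_0, k_0) = 0xD8CAEA
s_2 = Round(s_1, k_1) = 0xDEF768
s_3 = Round(s_2, k_2) = 0x9C9585
s_4 = Round(s_3, k_3) = 0x5DE987
s_5 = Round(s_4, k_4) = 0x7CDF54
s_6 = Round(s_5, k_5) = 0x0B78B2

0x0B78B2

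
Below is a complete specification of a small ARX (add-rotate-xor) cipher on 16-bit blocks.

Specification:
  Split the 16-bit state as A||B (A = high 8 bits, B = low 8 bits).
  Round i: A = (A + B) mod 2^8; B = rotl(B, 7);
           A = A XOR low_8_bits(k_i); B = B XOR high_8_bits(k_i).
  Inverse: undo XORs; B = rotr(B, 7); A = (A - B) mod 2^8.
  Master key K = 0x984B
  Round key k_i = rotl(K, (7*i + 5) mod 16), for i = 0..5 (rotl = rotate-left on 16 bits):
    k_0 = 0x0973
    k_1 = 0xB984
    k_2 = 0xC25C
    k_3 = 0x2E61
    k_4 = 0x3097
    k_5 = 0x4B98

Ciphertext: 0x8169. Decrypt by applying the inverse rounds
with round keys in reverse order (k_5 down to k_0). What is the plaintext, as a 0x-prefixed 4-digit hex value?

0x638E

s_0 = ciphertext = 0x8169
s_1 = InvRound(s_0, k_5) = 0xD544
s_2 = InvRound(s_1, k_4) = 0x5AE8
s_3 = InvRound(s_2, k_3) = 0xAE8D
s_4 = InvRound(s_3, k_2) = 0x549E
s_5 = InvRound(s_4, k_1) = 0x824E
s_6 = InvRound(s_5, k_0) = 0x638E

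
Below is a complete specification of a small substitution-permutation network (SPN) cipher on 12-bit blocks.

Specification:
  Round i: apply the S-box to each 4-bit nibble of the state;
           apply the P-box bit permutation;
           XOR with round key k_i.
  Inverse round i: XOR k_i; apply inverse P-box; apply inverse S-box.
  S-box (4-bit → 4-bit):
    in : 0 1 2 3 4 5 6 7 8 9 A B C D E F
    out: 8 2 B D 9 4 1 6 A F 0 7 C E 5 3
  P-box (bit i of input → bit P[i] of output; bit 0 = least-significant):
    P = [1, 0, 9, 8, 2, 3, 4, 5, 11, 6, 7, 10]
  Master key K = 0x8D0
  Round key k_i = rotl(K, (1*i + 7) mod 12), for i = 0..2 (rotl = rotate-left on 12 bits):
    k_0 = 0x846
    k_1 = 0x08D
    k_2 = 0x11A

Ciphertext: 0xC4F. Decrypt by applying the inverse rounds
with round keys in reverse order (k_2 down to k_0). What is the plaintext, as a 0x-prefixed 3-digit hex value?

s_0 = ciphertext = 0xC4F
s_1 = InvRound(s_0, k_2) = 0x2E8
s_2 = InvRound(s_1, k_1) = 0x147
s_3 = InvRound(s_2, k_0) = 0x6A8

0x6A8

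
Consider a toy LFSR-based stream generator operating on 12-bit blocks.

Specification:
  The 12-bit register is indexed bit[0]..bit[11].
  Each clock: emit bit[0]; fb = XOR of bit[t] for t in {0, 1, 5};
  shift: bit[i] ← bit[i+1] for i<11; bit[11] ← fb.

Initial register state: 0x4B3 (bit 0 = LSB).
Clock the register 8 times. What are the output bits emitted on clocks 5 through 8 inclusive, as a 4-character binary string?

1101

reg_0 = 0x4B3
clock 1: out=1, reg = 0xA59
clock 2: out=1, reg = 0xD2C
clock 3: out=0, reg = 0xE96
clock 4: out=0, reg = 0xF4B
clock 5: out=1, reg = 0x7A5
clock 6: out=1, reg = 0x3D2
clock 7: out=0, reg = 0x9E9
clock 8: out=1, reg = 0x4F4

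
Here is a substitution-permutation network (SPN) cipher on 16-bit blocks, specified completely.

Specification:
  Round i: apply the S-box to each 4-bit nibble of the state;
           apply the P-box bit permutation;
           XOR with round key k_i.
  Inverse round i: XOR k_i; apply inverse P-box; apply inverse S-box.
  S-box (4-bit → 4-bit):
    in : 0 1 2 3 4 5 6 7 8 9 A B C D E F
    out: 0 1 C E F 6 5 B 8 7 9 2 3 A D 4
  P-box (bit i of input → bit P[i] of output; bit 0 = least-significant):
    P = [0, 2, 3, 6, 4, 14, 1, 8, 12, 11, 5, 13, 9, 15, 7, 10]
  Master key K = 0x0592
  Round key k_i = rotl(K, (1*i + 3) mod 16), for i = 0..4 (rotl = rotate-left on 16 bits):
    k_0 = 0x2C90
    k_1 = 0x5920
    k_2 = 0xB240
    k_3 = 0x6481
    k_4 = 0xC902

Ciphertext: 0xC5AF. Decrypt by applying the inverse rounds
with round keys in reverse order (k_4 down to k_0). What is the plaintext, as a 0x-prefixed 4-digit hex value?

0xB99B

s_0 = ciphertext = 0xC5AF
s_1 = InvRound(s_0, k_4) = 0x2509
s_2 = InvRound(s_1, k_3) = 0xF0DF
s_3 = InvRound(s_2, k_2) = 0x6099
s_4 = InvRound(s_3, k_1) = 0xF4A6
s_5 = InvRound(s_4, k_0) = 0xB99B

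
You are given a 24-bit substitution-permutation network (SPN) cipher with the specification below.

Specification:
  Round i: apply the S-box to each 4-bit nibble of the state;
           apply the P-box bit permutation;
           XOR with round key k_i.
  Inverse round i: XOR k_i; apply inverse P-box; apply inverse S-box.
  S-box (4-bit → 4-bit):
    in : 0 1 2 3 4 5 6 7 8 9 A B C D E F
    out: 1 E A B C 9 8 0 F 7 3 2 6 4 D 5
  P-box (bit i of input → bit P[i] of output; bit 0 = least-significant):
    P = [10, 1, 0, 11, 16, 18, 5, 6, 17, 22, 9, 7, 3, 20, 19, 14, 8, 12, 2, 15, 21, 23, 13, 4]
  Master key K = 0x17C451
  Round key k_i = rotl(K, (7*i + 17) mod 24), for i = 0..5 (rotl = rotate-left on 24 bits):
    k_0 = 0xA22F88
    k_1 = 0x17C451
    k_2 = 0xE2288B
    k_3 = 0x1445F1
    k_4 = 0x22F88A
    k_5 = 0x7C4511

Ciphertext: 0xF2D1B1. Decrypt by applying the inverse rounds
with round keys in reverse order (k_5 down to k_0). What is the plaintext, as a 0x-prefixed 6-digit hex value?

0x704AF7

s_0 = ciphertext = 0xF2D1B1
s_1 = InvRound(s_0, k_5) = 0xB2D5C0
s_2 = InvRound(s_1, k_4) = 0xC0A763
s_3 = InvRound(s_2, k_3) = 0x1621BB
s_4 = InvRound(s_3, k_2) = 0x30BBC6
s_5 = InvRound(s_4, k_1) = 0xE96EA8
s_6 = InvRound(s_5, k_0) = 0x704AF7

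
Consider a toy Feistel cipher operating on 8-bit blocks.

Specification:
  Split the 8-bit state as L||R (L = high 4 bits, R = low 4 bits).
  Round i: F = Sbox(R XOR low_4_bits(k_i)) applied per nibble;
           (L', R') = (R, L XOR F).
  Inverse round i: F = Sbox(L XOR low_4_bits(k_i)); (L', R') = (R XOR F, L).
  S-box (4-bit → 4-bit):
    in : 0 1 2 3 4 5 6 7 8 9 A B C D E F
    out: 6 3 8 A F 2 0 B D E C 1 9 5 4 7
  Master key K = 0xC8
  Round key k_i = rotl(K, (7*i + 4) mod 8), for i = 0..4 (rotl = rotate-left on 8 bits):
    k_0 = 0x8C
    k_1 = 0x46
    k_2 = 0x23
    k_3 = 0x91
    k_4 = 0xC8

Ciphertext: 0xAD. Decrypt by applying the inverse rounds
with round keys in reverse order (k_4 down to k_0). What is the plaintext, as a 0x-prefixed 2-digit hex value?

0xFF

s_0 = ciphertext = 0xAD
s_1 = InvRound(s_0, k_4) = 0x5A
s_2 = InvRound(s_1, k_3) = 0x55
s_3 = InvRound(s_2, k_2) = 0x55
s_4 = InvRound(s_3, k_1) = 0xF5
s_5 = InvRound(s_4, k_0) = 0xFF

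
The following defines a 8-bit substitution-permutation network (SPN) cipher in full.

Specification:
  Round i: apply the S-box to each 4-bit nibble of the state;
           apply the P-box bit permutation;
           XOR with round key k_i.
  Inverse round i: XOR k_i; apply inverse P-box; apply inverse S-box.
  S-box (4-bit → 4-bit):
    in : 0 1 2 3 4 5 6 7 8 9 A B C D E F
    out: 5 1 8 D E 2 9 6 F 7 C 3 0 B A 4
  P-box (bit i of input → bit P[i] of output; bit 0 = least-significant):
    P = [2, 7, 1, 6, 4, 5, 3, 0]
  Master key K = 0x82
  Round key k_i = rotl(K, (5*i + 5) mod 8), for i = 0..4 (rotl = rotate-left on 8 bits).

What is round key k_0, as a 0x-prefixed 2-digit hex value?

K = 0x82
k_0 = rotl(K, (5*0+5) mod 8) = rotl(K, 5) = 0x50

0x50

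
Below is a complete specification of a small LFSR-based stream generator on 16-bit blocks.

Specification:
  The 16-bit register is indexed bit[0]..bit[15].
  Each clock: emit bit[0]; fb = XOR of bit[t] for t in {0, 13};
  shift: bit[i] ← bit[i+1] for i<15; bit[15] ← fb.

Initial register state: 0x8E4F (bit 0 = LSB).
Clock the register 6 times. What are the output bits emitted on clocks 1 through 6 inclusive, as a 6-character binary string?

reg_0 = 0x8E4F
clock 1: out=1, reg = 0xC727
clock 2: out=1, reg = 0xE393
clock 3: out=1, reg = 0x71C9
clock 4: out=1, reg = 0x38E4
clock 5: out=0, reg = 0x9C72
clock 6: out=0, reg = 0x4E39

111100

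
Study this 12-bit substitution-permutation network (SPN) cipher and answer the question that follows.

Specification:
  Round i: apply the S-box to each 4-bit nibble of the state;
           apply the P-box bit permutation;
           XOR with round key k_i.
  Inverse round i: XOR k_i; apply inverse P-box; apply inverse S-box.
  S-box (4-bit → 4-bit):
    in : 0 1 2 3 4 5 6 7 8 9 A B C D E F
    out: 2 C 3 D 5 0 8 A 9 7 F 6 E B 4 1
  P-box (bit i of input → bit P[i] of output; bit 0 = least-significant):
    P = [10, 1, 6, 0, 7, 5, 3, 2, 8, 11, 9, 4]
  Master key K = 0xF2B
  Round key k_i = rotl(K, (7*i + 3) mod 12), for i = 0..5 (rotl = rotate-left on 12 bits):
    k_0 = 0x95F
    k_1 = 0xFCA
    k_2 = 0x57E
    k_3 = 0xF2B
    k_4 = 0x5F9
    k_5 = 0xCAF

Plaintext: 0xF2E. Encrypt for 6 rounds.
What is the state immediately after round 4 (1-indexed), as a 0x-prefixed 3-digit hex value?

s_0 = plaintext = 0xF2E
s_1 = Round(s_0, k_0) = 0x8BF
s_2 = Round(s_1, k_1) = 0xAF2
s_3 = Round(s_2, k_2) = 0xAEC
s_4 = Round(s_3, k_3) = 0x470
s_5 = Round(s_4, k_4) = 0x6DF
s_6 = Round(s_5, k_5) = 0x81B

0x470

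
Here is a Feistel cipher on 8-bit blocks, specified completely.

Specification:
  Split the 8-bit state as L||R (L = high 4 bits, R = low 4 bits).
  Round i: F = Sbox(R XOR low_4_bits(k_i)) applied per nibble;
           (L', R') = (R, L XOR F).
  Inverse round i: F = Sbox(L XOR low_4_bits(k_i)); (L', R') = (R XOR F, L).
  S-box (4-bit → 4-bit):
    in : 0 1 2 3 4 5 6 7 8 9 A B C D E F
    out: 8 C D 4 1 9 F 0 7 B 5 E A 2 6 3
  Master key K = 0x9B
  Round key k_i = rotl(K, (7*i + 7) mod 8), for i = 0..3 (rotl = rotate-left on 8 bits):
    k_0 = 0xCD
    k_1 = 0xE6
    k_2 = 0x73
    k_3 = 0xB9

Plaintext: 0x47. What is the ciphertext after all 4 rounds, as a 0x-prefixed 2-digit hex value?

0x0C

s_0 = plaintext = 0x47
s_1 = Round(s_0, k_0) = 0x71
s_2 = Round(s_1, k_1) = 0x17
s_3 = Round(s_2, k_2) = 0x70
s_4 = Round(s_3, k_3) = 0x0C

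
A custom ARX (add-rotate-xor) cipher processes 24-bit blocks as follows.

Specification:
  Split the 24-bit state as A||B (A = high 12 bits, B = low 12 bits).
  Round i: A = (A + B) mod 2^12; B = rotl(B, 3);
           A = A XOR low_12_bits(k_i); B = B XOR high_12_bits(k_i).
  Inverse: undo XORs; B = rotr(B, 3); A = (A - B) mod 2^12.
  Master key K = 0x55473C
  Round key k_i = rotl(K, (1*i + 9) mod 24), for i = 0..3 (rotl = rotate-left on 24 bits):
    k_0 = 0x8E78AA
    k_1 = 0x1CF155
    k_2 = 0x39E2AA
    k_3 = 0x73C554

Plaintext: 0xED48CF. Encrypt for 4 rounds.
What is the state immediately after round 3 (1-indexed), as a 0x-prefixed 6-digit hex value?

s_0 = plaintext = 0xED48CF
s_1 = Round(s_0, k_0) = 0xF09E9B
s_2 = Round(s_1, k_1) = 0xCF1510
s_3 = Round(s_2, k_2) = 0x0ABB1C
s_4 = Round(s_3, k_3) = 0xE93FD9

0x0ABB1C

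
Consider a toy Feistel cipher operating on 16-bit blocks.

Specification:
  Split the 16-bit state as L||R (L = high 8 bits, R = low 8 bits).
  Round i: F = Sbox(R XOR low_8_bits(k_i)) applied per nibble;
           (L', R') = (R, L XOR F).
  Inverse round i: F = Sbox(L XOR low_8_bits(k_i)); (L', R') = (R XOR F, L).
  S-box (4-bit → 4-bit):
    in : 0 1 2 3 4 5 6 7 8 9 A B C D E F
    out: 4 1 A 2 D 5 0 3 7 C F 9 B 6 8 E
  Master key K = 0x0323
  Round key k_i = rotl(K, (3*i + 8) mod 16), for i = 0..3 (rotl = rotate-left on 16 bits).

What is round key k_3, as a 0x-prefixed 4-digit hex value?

0x0646

K = 0x0323
k_0 = rotl(K, (3*0+8) mod 16) = rotl(K, 8) = 0x2303
k_1 = rotl(K, (3*1+8) mod 16) = rotl(K, 11) = 0x1819
k_2 = rotl(K, (3*2+8) mod 16) = rotl(K, 14) = 0xC0C8
k_3 = rotl(K, (3*3+8) mod 16) = rotl(K, 1) = 0x0646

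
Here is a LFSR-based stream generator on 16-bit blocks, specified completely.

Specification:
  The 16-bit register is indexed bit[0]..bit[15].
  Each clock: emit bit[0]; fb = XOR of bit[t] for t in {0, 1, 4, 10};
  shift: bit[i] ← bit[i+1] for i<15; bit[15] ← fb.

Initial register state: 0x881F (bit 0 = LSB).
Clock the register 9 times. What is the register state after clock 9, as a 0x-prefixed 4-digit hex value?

reg_0 = 0x881F
clock 1: out=1, reg = 0xC40F
clock 2: out=1, reg = 0xE207
clock 3: out=1, reg = 0x7103
clock 4: out=1, reg = 0x3881
clock 5: out=1, reg = 0x9C40
clock 6: out=0, reg = 0xCE20
clock 7: out=0, reg = 0xE710
clock 8: out=0, reg = 0x7388
clock 9: out=0, reg = 0x39C4

0x39C4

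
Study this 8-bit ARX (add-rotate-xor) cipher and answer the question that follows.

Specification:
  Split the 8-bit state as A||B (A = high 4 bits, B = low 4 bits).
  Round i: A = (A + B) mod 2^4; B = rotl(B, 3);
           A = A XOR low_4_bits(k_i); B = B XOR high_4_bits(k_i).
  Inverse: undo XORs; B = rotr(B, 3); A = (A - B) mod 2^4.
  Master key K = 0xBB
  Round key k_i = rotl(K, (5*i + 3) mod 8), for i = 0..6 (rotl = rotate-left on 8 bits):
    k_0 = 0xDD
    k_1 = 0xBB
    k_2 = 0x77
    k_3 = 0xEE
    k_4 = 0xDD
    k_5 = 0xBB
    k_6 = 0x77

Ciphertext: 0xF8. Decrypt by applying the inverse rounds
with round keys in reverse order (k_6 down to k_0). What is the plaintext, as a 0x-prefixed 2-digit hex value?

s_0 = ciphertext = 0xF8
s_1 = InvRound(s_0, k_6) = 0x9F
s_2 = InvRound(s_1, k_5) = 0xA8
s_3 = InvRound(s_2, k_4) = 0xDA
s_4 = InvRound(s_3, k_3) = 0xB8
s_5 = InvRound(s_4, k_2) = 0xDF
s_6 = InvRound(s_5, k_1) = 0xE8
s_7 = InvRound(s_6, k_0) = 0x9A

0x9A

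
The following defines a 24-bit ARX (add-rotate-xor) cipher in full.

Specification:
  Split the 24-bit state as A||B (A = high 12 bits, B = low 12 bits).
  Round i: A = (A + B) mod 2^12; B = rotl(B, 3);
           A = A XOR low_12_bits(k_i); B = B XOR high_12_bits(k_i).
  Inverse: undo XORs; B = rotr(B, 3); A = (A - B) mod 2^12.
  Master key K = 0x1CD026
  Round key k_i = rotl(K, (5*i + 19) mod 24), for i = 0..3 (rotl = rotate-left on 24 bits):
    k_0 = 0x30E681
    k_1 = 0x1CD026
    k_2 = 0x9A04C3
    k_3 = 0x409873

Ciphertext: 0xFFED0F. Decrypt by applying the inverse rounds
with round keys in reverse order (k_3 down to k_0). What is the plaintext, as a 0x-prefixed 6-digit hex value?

s_0 = ciphertext = 0xFFED0F
s_1 = InvRound(s_0, k_3) = 0xA6DD20
s_2 = InvRound(s_1, k_2) = 0xE1E090
s_3 = InvRound(s_2, k_1) = 0x40DA2B
s_4 = InvRound(s_3, k_0) = 0x768B24

0x768B24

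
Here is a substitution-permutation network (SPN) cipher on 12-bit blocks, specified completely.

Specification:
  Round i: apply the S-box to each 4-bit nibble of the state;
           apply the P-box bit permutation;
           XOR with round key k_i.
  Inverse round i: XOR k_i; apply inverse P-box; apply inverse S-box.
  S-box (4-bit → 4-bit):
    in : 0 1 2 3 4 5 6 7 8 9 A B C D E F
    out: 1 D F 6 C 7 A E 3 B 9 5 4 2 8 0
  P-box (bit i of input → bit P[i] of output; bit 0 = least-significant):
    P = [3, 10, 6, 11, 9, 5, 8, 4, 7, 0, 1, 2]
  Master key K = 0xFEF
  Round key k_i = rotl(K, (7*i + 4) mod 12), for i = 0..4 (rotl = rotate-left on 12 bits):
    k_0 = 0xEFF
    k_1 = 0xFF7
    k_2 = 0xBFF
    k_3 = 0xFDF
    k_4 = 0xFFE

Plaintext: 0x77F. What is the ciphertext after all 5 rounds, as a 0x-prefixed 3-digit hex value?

s_0 = plaintext = 0x77F
s_1 = Round(s_0, k_0) = 0xFC8
s_2 = Round(s_1, k_1) = 0xAFF
s_3 = Round(s_2, k_2) = 0xB7B
s_4 = Round(s_3, k_3) = 0xE25
s_5 = Round(s_4, k_4) = 0x882

0x882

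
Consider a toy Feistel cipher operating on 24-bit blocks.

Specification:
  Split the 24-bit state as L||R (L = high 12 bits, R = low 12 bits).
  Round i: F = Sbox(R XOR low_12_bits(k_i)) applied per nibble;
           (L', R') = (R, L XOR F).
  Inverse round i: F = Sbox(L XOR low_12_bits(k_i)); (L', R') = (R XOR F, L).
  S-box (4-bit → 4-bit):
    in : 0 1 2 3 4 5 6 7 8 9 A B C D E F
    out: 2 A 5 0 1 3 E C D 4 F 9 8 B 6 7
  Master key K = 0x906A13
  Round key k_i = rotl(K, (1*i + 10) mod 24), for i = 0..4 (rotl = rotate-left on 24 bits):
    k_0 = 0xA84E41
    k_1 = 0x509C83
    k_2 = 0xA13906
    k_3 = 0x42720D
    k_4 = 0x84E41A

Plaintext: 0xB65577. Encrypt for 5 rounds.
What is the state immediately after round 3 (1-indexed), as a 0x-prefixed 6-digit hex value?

s_0 = plaintext = 0xB65577
s_1 = Round(s_0, k_0) = 0x57726B
s_2 = Round(s_1, k_1) = 0x26B31A
s_3 = Round(s_2, k_2) = 0x31ADC3
s_4 = Round(s_3, k_3) = 0xDC349C
s_5 = Round(s_4, k_4) = 0x49CF1D

0x31ADC3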